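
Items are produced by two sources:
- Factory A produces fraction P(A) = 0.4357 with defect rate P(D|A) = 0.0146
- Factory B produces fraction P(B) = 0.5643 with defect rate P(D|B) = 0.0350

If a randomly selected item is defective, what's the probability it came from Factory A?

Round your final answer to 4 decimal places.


Let A = from Factory A, D = defective

Given:
- P(A) = 0.4357, P(B) = 0.5643
- P(D|A) = 0.0146, P(D|B) = 0.0350

Step 1: Find P(D)
P(D) = P(D|A)P(A) + P(D|B)P(B)
     = 0.0146 × 0.4357 + 0.0350 × 0.5643
     = 0.00636122 + 0.01975050
     = 0.02611172

Step 2: Apply Bayes' theorem
P(A|D) = P(D|A)P(A) / P(D)
       = 0.00636122 / 0.02611172
       = 0.2436


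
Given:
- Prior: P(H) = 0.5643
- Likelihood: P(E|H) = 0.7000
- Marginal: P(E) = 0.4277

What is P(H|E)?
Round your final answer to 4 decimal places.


Using Bayes' theorem:

P(H|E) = P(E|H) × P(H) / P(E)
       = 0.7000 × 0.5643 / 0.4277
       = 0.39501000 / 0.4277
       = 0.9236

The evidence strengthens our belief in H.
Prior: 0.5643 → Posterior: 0.9236


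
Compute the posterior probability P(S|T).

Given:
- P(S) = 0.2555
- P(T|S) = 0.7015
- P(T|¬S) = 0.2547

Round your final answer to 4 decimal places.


Bayes' theorem: P(S|T) = P(T|S) × P(S) / P(T)

Step 1: Calculate P(T) using law of total probability
P(T) = P(T|S)P(S) + P(T|¬S)P(¬S)
     = 0.7015 × 0.2555 + 0.2547 × 0.7445
     = 0.17923325 + 0.18962415
     = 0.36885740

Step 2: Apply Bayes' theorem
P(S|T) = P(T|S) × P(S) / P(T)
       = 0.17923325 / 0.36885740
       = 0.4859


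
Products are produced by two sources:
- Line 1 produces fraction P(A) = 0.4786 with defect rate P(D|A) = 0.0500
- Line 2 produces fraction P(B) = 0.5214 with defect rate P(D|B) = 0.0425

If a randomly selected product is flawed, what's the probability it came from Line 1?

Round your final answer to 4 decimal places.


Let A = from Line 1, D = flawed

Given:
- P(A) = 0.4786, P(B) = 0.5214
- P(D|A) = 0.0500, P(D|B) = 0.0425

Step 1: Find P(D)
P(D) = P(D|A)P(A) + P(D|B)P(B)
     = 0.0500 × 0.4786 + 0.0425 × 0.5214
     = 0.02393000 + 0.02215950
     = 0.04608950

Step 2: Apply Bayes' theorem
P(A|D) = P(D|A)P(A) / P(D)
       = 0.02393000 / 0.04608950
       = 0.5192


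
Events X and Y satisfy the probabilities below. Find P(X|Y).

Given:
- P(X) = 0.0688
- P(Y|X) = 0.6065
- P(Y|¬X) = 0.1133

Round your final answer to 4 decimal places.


Bayes' theorem: P(X|Y) = P(Y|X) × P(X) / P(Y)

Step 1: Calculate P(Y) using law of total probability
P(Y) = P(Y|X)P(X) + P(Y|¬X)P(¬X)
     = 0.6065 × 0.0688 + 0.1133 × 0.9312
     = 0.04172720 + 0.10550496
     = 0.14723216

Step 2: Apply Bayes' theorem
P(X|Y) = P(Y|X) × P(X) / P(Y)
       = 0.04172720 / 0.14723216
       = 0.2834


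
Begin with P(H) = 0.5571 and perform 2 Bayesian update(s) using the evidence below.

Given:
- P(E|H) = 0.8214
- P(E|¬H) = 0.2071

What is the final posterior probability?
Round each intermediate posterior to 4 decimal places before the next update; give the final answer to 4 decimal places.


Sequential Bayesian updating:

Initial prior: P(H) = 0.5571

Update 1:
  P(E) = 0.8214 × 0.5571 + 0.2071 × 0.4429 = 0.45760194 + 0.09172459 = 0.54932653
  P(H|E) = 0.45760194 / 0.54932653 = 0.8330

Update 2:
  P(E) = 0.8214 × 0.8330 + 0.2071 × 0.1670 = 0.68422620 + 0.03458570 = 0.71881190
  P(H|E) = 0.68422620 / 0.71881190 = 0.9519

Final posterior: 0.9519


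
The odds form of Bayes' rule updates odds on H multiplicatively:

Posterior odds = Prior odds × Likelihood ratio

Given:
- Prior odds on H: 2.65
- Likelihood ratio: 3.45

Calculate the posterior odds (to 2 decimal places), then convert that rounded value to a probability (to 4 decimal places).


Step 1: Calculate posterior odds
Posterior odds = Prior odds × LR
               = 2.65 × 3.45
               = 9.14

Step 2: Convert to probability
P(H|E) = Posterior odds / (1 + Posterior odds)
       = 9.14 / (1 + 9.14)
       = 9.14 / 10.14
       = 0.9014

The evidence increased P(H) from 0.7260 to 0.9014.


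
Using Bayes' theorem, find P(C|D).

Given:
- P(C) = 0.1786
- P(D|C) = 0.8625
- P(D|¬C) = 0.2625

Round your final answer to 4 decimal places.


Bayes' theorem: P(C|D) = P(D|C) × P(C) / P(D)

Step 1: Calculate P(D) using law of total probability
P(D) = P(D|C)P(C) + P(D|¬C)P(¬C)
     = 0.8625 × 0.1786 + 0.2625 × 0.8214
     = 0.15404250 + 0.21561750
     = 0.36966000

Step 2: Apply Bayes' theorem
P(C|D) = P(D|C) × P(C) / P(D)
       = 0.15404250 / 0.36966000
       = 0.4167


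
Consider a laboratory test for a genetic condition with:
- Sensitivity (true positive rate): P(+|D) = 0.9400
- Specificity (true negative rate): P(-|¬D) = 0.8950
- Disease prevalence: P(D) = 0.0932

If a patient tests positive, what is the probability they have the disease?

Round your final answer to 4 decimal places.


Let D = has disease, + = positive test

Given:
- P(D) = 0.0932 (prevalence)
- P(+|D) = 0.9400 (sensitivity)
- P(-|¬D) = 0.8950 (specificity)
- P(+|¬D) = 0.1050 (false positive rate = 1 - specificity)

Step 1: Find P(+)
P(+) = P(+|D)P(D) + P(+|¬D)P(¬D)
     = 0.9400 × 0.0932 + 0.1050 × 0.9068
     = 0.08760800 + 0.09521400
     = 0.18282200

Step 2: Apply Bayes' theorem for P(D|+)
P(D|+) = P(+|D)P(D) / P(+)
       = 0.08760800 / 0.18282200
       = 0.4792


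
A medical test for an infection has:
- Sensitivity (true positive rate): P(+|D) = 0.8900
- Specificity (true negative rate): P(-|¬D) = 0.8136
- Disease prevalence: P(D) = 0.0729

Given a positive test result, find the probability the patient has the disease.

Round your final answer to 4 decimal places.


Let D = has disease, + = positive test

Given:
- P(D) = 0.0729 (prevalence)
- P(+|D) = 0.8900 (sensitivity)
- P(-|¬D) = 0.8136 (specificity)
- P(+|¬D) = 0.1864 (false positive rate = 1 - specificity)

Step 1: Find P(+)
P(+) = P(+|D)P(D) + P(+|¬D)P(¬D)
     = 0.8900 × 0.0729 + 0.1864 × 0.9271
     = 0.06488100 + 0.17281144
     = 0.23769244

Step 2: Apply Bayes' theorem for P(D|+)
P(D|+) = P(+|D)P(D) / P(+)
       = 0.06488100 / 0.23769244
       = 0.2730


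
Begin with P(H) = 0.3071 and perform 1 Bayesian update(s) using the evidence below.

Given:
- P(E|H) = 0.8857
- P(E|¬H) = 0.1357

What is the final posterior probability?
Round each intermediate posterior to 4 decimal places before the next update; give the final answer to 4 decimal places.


Sequential Bayesian updating:

Initial prior: P(H) = 0.3071

Update 1:
  P(E) = 0.8857 × 0.3071 + 0.1357 × 0.6929 = 0.27199847 + 0.09402653 = 0.36602500
  P(H|E) = 0.27199847 / 0.36602500 = 0.7431

Final posterior: 0.7431


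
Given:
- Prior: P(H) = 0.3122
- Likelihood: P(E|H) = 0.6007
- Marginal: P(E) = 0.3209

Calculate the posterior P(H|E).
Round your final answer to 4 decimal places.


Using Bayes' theorem:

P(H|E) = P(E|H) × P(H) / P(E)
       = 0.6007 × 0.3122 / 0.3209
       = 0.18753854 / 0.3209
       = 0.5844

The evidence strengthens our belief in H.
Prior: 0.3122 → Posterior: 0.5844


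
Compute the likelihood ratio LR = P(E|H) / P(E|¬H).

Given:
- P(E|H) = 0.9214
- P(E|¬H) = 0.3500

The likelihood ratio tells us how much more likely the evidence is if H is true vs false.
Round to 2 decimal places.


Likelihood Ratio (LR) = P(E|H) / P(E|¬H)

LR = 0.9214 / 0.3500
   = 2.63

The evidence is 2.63 times more likely if H is true than if H is false.
LR > 1, so observing E raises the odds in favor of H.


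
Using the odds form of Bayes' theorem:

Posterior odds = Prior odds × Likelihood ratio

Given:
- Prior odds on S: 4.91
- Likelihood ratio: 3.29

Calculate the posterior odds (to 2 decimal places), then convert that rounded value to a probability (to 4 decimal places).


Step 1: Calculate posterior odds
Posterior odds = Prior odds × LR
               = 4.91 × 3.29
               = 16.15

Step 2: Convert to probability
P(S|E) = Posterior odds / (1 + Posterior odds)
       = 16.15 / (1 + 16.15)
       = 16.15 / 17.15
       = 0.9417

The evidence increased P(S) from 0.8308 to 0.9417.


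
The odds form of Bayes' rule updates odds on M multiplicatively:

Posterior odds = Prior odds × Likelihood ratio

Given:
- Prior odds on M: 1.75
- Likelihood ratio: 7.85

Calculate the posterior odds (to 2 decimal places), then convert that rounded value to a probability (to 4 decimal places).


Step 1: Calculate posterior odds
Posterior odds = Prior odds × LR
               = 1.75 × 7.85
               = 13.74

Step 2: Convert to probability
P(M|E) = Posterior odds / (1 + Posterior odds)
       = 13.74 / (1 + 13.74)
       = 13.74 / 14.74
       = 0.9322

The evidence increased P(M) from 0.6364 to 0.9322.


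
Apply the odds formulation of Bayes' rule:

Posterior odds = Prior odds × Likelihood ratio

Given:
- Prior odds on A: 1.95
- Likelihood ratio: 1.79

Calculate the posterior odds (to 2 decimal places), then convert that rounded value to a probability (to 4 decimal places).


Step 1: Calculate posterior odds
Posterior odds = Prior odds × LR
               = 1.95 × 1.79
               = 3.49

Step 2: Convert to probability
P(A|E) = Posterior odds / (1 + Posterior odds)
       = 3.49 / (1 + 3.49)
       = 3.49 / 4.49
       = 0.7773

The evidence increased P(A) from 0.6610 to 0.7773.


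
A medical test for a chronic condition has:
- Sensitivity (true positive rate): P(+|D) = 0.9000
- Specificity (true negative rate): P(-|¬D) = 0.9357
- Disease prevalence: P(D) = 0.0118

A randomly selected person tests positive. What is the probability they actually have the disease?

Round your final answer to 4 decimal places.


Let D = has disease, + = positive test

Given:
- P(D) = 0.0118 (prevalence)
- P(+|D) = 0.9000 (sensitivity)
- P(-|¬D) = 0.9357 (specificity)
- P(+|¬D) = 0.0643 (false positive rate = 1 - specificity)

Step 1: Find P(+)
P(+) = P(+|D)P(D) + P(+|¬D)P(¬D)
     = 0.9000 × 0.0118 + 0.0643 × 0.9882
     = 0.01062000 + 0.06354126
     = 0.07416126

Step 2: Apply Bayes' theorem for P(D|+)
P(D|+) = P(+|D)P(D) / P(+)
       = 0.01062000 / 0.07416126
       = 0.1432


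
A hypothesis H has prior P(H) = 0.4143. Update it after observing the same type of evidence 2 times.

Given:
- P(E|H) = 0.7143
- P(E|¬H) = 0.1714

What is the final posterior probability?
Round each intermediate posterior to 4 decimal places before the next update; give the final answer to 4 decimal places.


Sequential Bayesian updating:

Initial prior: P(H) = 0.4143

Update 1:
  P(E) = 0.7143 × 0.4143 + 0.1714 × 0.5857 = 0.29593449 + 0.10038898 = 0.39632347
  P(H|E) = 0.29593449 / 0.39632347 = 0.7467

Update 2:
  P(E) = 0.7143 × 0.7467 + 0.1714 × 0.2533 = 0.53336781 + 0.04341562 = 0.57678343
  P(H|E) = 0.53336781 / 0.57678343 = 0.9247

Final posterior: 0.9247


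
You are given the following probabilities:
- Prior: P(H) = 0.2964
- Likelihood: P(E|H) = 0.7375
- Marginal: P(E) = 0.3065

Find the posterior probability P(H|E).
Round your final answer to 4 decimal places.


Using Bayes' theorem:

P(H|E) = P(E|H) × P(H) / P(E)
       = 0.7375 × 0.2964 / 0.3065
       = 0.21859500 / 0.3065
       = 0.7132

The evidence strengthens our belief in H.
Prior: 0.2964 → Posterior: 0.7132


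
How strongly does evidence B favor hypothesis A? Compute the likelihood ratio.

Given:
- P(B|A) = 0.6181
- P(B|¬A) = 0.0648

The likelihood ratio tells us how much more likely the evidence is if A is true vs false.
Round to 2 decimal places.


Likelihood Ratio (LR) = P(B|A) / P(B|¬A)

LR = 0.6181 / 0.0648
   = 9.54

The evidence is 9.54 times more likely if A is true than if A is false.
Because LR exceeds 1, B is evidence for A.


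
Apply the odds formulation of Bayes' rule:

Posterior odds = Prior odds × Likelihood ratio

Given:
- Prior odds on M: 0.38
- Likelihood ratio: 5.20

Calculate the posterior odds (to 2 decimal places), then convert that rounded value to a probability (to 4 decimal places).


Step 1: Calculate posterior odds
Posterior odds = Prior odds × LR
               = 0.38 × 5.20
               = 1.98

Step 2: Convert to probability
P(M|E) = Posterior odds / (1 + Posterior odds)
       = 1.98 / (1 + 1.98)
       = 1.98 / 2.98
       = 0.6644

The evidence increased P(M) from 0.2754 to 0.6644.


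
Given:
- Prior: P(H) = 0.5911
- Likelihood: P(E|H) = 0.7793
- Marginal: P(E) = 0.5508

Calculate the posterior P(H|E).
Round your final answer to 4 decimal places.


Using Bayes' theorem:

P(H|E) = P(E|H) × P(H) / P(E)
       = 0.7793 × 0.5911 / 0.5508
       = 0.46064423 / 0.5508
       = 0.8363

The evidence strengthens our belief in H.
Prior: 0.5911 → Posterior: 0.8363


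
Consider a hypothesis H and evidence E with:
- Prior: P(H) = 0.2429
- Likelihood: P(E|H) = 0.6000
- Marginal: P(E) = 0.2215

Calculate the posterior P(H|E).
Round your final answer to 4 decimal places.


Using Bayes' theorem:

P(H|E) = P(E|H) × P(H) / P(E)
       = 0.6000 × 0.2429 / 0.2215
       = 0.14574000 / 0.2215
       = 0.6580

The evidence strengthens our belief in H.
Prior: 0.2429 → Posterior: 0.6580


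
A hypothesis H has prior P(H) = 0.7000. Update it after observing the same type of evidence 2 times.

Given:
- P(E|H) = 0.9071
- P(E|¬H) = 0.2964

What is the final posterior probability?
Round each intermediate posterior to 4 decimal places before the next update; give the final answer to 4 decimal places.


Sequential Bayesian updating:

Initial prior: P(H) = 0.7000

Update 1:
  P(E) = 0.9071 × 0.7000 + 0.2964 × 0.3000 = 0.63497000 + 0.08892000 = 0.72389000
  P(H|E) = 0.63497000 / 0.72389000 = 0.8772

Update 2:
  P(E) = 0.9071 × 0.8772 + 0.2964 × 0.1228 = 0.79570812 + 0.03639792 = 0.83210604
  P(H|E) = 0.79570812 / 0.83210604 = 0.9563

Final posterior: 0.9563


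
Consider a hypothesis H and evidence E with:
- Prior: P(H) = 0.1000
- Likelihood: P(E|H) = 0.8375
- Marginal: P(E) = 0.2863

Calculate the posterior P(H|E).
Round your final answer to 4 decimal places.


Using Bayes' theorem:

P(H|E) = P(E|H) × P(H) / P(E)
       = 0.8375 × 0.1000 / 0.2863
       = 0.08375000 / 0.2863
       = 0.2925

The evidence strengthens our belief in H.
Prior: 0.1000 → Posterior: 0.2925


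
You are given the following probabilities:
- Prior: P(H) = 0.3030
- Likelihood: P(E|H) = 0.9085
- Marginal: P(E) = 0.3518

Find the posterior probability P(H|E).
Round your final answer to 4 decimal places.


Using Bayes' theorem:

P(H|E) = P(E|H) × P(H) / P(E)
       = 0.9085 × 0.3030 / 0.3518
       = 0.27527550 / 0.3518
       = 0.7825

The evidence strengthens our belief in H.
Prior: 0.3030 → Posterior: 0.7825


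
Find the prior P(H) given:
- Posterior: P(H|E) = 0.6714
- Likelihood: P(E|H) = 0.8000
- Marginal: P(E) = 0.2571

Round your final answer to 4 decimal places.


From Bayes' theorem: P(H|E) = P(E|H) × P(H) / P(E)

Rearranging for P(H):
P(H) = P(H|E) × P(E) / P(E|H)
     = 0.6714 × 0.2571 / 0.8000
     = 0.17261694 / 0.8000
     = 0.2158


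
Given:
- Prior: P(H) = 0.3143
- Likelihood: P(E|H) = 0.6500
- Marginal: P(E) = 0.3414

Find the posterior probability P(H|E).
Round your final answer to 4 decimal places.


Using Bayes' theorem:

P(H|E) = P(E|H) × P(H) / P(E)
       = 0.6500 × 0.3143 / 0.3414
       = 0.20429500 / 0.3414
       = 0.5984

The evidence strengthens our belief in H.
Prior: 0.3143 → Posterior: 0.5984


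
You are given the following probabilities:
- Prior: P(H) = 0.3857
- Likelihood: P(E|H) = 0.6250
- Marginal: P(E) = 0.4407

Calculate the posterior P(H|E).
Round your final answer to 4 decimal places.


Using Bayes' theorem:

P(H|E) = P(E|H) × P(H) / P(E)
       = 0.6250 × 0.3857 / 0.4407
       = 0.24106250 / 0.4407
       = 0.5470

The evidence strengthens our belief in H.
Prior: 0.3857 → Posterior: 0.5470


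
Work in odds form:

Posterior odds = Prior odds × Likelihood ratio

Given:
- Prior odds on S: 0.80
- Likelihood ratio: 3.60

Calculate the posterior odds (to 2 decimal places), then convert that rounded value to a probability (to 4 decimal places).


Step 1: Calculate posterior odds
Posterior odds = Prior odds × LR
               = 0.80 × 3.60
               = 2.88

Step 2: Convert to probability
P(S|E) = Posterior odds / (1 + Posterior odds)
       = 2.88 / (1 + 2.88)
       = 2.88 / 3.88
       = 0.7423

The evidence increased P(S) from 0.4444 to 0.7423.


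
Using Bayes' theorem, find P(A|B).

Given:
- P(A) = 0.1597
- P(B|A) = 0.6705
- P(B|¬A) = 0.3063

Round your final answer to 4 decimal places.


Bayes' theorem: P(A|B) = P(B|A) × P(A) / P(B)

Step 1: Calculate P(B) using law of total probability
P(B) = P(B|A)P(A) + P(B|¬A)P(¬A)
     = 0.6705 × 0.1597 + 0.3063 × 0.8403
     = 0.10707885 + 0.25738389
     = 0.36446274

Step 2: Apply Bayes' theorem
P(A|B) = P(B|A) × P(A) / P(B)
       = 0.10707885 / 0.36446274
       = 0.2938


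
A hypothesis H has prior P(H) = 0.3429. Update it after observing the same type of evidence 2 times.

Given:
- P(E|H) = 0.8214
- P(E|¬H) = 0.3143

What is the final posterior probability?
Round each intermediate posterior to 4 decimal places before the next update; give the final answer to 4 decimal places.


Sequential Bayesian updating:

Initial prior: P(H) = 0.3429

Update 1:
  P(E) = 0.8214 × 0.3429 + 0.3143 × 0.6571 = 0.28165806 + 0.20652653 = 0.48818459
  P(H|E) = 0.28165806 / 0.48818459 = 0.5769

Update 2:
  P(E) = 0.8214 × 0.5769 + 0.3143 × 0.4231 = 0.47386566 + 0.13298033 = 0.60684599
  P(H|E) = 0.47386566 / 0.60684599 = 0.7809

Final posterior: 0.7809


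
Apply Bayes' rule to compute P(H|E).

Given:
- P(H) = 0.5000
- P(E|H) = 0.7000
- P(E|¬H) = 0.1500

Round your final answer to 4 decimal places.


Bayes' theorem: P(H|E) = P(E|H) × P(H) / P(E)

Step 1: Calculate P(E) using law of total probability
P(E) = P(E|H)P(H) + P(E|¬H)P(¬H)
     = 0.7000 × 0.5000 + 0.1500 × 0.5000
     = 0.35000000 + 0.07500000
     = 0.42500000

Step 2: Apply Bayes' theorem
P(H|E) = P(E|H) × P(H) / P(E)
       = 0.35000000 / 0.42500000
       = 0.8235


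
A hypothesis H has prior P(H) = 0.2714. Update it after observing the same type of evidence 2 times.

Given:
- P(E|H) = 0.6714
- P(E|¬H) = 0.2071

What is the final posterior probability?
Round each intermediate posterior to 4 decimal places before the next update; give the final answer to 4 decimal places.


Sequential Bayesian updating:

Initial prior: P(H) = 0.2714

Update 1:
  P(E) = 0.6714 × 0.2714 + 0.2071 × 0.7286 = 0.18221796 + 0.15089306 = 0.33311102
  P(H|E) = 0.18221796 / 0.33311102 = 0.5470

Update 2:
  P(E) = 0.6714 × 0.5470 + 0.2071 × 0.4530 = 0.36725580 + 0.09381630 = 0.46107210
  P(H|E) = 0.36725580 / 0.46107210 = 0.7965

Final posterior: 0.7965


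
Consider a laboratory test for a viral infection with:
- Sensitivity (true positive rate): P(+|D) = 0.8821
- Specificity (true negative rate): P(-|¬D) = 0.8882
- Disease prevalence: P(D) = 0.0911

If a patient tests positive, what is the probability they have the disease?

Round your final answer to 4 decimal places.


Let D = has disease, + = positive test

Given:
- P(D) = 0.0911 (prevalence)
- P(+|D) = 0.8821 (sensitivity)
- P(-|¬D) = 0.8882 (specificity)
- P(+|¬D) = 0.1118 (false positive rate = 1 - specificity)

Step 1: Find P(+)
P(+) = P(+|D)P(D) + P(+|¬D)P(¬D)
     = 0.8821 × 0.0911 + 0.1118 × 0.9089
     = 0.08035931 + 0.10161502
     = 0.18197433

Step 2: Apply Bayes' theorem for P(D|+)
P(D|+) = P(+|D)P(D) / P(+)
       = 0.08035931 / 0.18197433
       = 0.4416


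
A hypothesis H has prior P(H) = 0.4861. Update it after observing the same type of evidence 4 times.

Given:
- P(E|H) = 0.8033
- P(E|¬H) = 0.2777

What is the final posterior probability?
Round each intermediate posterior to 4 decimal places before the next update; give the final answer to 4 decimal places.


Sequential Bayesian updating:

Initial prior: P(H) = 0.4861

Update 1:
  P(E) = 0.8033 × 0.4861 + 0.2777 × 0.5139 = 0.39048413 + 0.14271003 = 0.53319416
  P(H|E) = 0.39048413 / 0.53319416 = 0.7323

Update 2:
  P(E) = 0.8033 × 0.7323 + 0.2777 × 0.2677 = 0.58825659 + 0.07434029 = 0.66259688
  P(H|E) = 0.58825659 / 0.66259688 = 0.8878

Update 3:
  P(E) = 0.8033 × 0.8878 + 0.2777 × 0.1122 = 0.71316974 + 0.03115794 = 0.74432768
  P(H|E) = 0.71316974 / 0.74432768 = 0.9581

Update 4:
  P(E) = 0.8033 × 0.9581 + 0.2777 × 0.0419 = 0.76964173 + 0.01163563 = 0.78127736
  P(H|E) = 0.76964173 / 0.78127736 = 0.9851

Final posterior: 0.9851


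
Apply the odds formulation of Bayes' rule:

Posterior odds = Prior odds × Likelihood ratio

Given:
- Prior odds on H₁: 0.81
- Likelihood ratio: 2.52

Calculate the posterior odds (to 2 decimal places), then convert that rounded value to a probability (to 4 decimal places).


Step 1: Calculate posterior odds
Posterior odds = Prior odds × LR
               = 0.81 × 2.52
               = 2.04

Step 2: Convert to probability
P(H₁|E) = Posterior odds / (1 + Posterior odds)
       = 2.04 / (1 + 2.04)
       = 2.04 / 3.04
       = 0.6711

The evidence increased P(H₁) from 0.4475 to 0.6711.


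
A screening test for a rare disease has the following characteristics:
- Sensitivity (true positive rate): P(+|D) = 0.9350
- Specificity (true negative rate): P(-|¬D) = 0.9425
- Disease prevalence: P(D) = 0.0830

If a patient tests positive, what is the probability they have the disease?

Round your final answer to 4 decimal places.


Let D = has disease, + = positive test

Given:
- P(D) = 0.0830 (prevalence)
- P(+|D) = 0.9350 (sensitivity)
- P(-|¬D) = 0.9425 (specificity)
- P(+|¬D) = 0.0575 (false positive rate = 1 - specificity)

Step 1: Find P(+)
P(+) = P(+|D)P(D) + P(+|¬D)P(¬D)
     = 0.9350 × 0.0830 + 0.0575 × 0.9170
     = 0.07760500 + 0.05272750
     = 0.13033250

Step 2: Apply Bayes' theorem for P(D|+)
P(D|+) = P(+|D)P(D) / P(+)
       = 0.07760500 / 0.13033250
       = 0.5954


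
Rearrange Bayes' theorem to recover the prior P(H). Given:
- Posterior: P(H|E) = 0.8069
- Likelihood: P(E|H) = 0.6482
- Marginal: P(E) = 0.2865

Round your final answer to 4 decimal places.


From Bayes' theorem: P(H|E) = P(E|H) × P(H) / P(E)

Rearranging for P(H):
P(H) = P(H|E) × P(E) / P(E|H)
     = 0.8069 × 0.2865 / 0.6482
     = 0.23117685 / 0.6482
     = 0.3566


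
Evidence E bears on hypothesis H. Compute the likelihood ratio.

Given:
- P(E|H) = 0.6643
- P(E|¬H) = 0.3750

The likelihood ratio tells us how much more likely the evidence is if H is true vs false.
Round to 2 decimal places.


Likelihood Ratio (LR) = P(E|H) / P(E|¬H)

LR = 0.6643 / 0.3750
   = 1.77

The evidence is 1.77 times more likely if H is true than if H is false.
Since LR > 1, the evidence supports H over ¬H.


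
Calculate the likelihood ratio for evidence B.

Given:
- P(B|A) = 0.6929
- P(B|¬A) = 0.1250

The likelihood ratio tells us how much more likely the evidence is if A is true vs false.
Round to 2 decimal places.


Likelihood Ratio (LR) = P(B|A) / P(B|¬A)

LR = 0.6929 / 0.1250
   = 5.54

The evidence is 5.54 times more likely if A is true than if A is false.
Because LR exceeds 1, B is evidence for A.


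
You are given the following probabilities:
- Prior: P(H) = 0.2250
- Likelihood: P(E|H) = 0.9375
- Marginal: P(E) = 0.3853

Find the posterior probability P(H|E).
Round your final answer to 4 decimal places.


Using Bayes' theorem:

P(H|E) = P(E|H) × P(H) / P(E)
       = 0.9375 × 0.2250 / 0.3853
       = 0.21093750 / 0.3853
       = 0.5475

The evidence strengthens our belief in H.
Prior: 0.2250 → Posterior: 0.5475


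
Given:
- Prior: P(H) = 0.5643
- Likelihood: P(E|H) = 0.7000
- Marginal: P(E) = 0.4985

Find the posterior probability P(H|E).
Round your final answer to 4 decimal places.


Using Bayes' theorem:

P(H|E) = P(E|H) × P(H) / P(E)
       = 0.7000 × 0.5643 / 0.4985
       = 0.39501000 / 0.4985
       = 0.7924

The evidence strengthens our belief in H.
Prior: 0.5643 → Posterior: 0.7924


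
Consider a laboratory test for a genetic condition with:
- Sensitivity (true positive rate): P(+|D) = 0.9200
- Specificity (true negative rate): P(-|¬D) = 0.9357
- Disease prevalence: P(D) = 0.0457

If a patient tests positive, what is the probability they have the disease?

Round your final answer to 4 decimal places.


Let D = has disease, + = positive test

Given:
- P(D) = 0.0457 (prevalence)
- P(+|D) = 0.9200 (sensitivity)
- P(-|¬D) = 0.9357 (specificity)
- P(+|¬D) = 0.0643 (false positive rate = 1 - specificity)

Step 1: Find P(+)
P(+) = P(+|D)P(D) + P(+|¬D)P(¬D)
     = 0.9200 × 0.0457 + 0.0643 × 0.9543
     = 0.04204400 + 0.06136149
     = 0.10340549

Step 2: Apply Bayes' theorem for P(D|+)
P(D|+) = P(+|D)P(D) / P(+)
       = 0.04204400 / 0.10340549
       = 0.4066


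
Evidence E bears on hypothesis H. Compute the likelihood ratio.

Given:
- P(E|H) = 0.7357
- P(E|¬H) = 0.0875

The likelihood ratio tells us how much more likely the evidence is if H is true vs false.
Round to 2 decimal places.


Likelihood Ratio (LR) = P(E|H) / P(E|¬H)

LR = 0.7357 / 0.0875
   = 8.41

The evidence is 8.41 times more likely if H is true than if H is false.
LR > 1, so observing E raises the odds in favor of H.


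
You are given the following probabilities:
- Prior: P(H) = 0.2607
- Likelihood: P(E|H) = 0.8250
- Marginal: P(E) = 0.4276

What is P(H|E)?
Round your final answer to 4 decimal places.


Using Bayes' theorem:

P(H|E) = P(E|H) × P(H) / P(E)
       = 0.8250 × 0.2607 / 0.4276
       = 0.21507750 / 0.4276
       = 0.5030

The evidence strengthens our belief in H.
Prior: 0.2607 → Posterior: 0.5030


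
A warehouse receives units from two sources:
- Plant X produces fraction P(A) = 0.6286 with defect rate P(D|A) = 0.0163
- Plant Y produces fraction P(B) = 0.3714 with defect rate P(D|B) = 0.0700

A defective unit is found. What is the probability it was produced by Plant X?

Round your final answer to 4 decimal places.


Let A = from Plant X, D = defective

Given:
- P(A) = 0.6286, P(B) = 0.3714
- P(D|A) = 0.0163, P(D|B) = 0.0700

Step 1: Find P(D)
P(D) = P(D|A)P(A) + P(D|B)P(B)
     = 0.0163 × 0.6286 + 0.0700 × 0.3714
     = 0.01024618 + 0.02599800
     = 0.03624418

Step 2: Apply Bayes' theorem
P(A|D) = P(D|A)P(A) / P(D)
       = 0.01024618 / 0.03624418
       = 0.2827


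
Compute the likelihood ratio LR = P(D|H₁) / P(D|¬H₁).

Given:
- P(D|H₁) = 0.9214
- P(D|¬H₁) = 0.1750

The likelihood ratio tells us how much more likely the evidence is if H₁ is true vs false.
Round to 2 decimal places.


Likelihood Ratio (LR) = P(D|H₁) / P(D|¬H₁)

LR = 0.9214 / 0.1750
   = 5.27

The evidence is 5.27 times more likely if H₁ is true than if H₁ is false.
LR > 1, so observing D raises the odds in favor of H₁.


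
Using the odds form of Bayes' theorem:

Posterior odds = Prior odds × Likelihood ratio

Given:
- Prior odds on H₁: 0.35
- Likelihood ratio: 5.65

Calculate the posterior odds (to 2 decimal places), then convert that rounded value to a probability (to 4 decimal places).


Step 1: Calculate posterior odds
Posterior odds = Prior odds × LR
               = 0.35 × 5.65
               = 1.98

Step 2: Convert to probability
P(H₁|E) = Posterior odds / (1 + Posterior odds)
       = 1.98 / (1 + 1.98)
       = 1.98 / 2.98
       = 0.6644

The evidence increased P(H₁) from 0.2593 to 0.6644.


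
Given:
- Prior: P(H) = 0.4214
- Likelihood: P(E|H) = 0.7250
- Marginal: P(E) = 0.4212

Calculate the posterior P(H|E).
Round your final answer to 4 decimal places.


Using Bayes' theorem:

P(H|E) = P(E|H) × P(H) / P(E)
       = 0.7250 × 0.4214 / 0.4212
       = 0.30551500 / 0.4212
       = 0.7253

The evidence strengthens our belief in H.
Prior: 0.4214 → Posterior: 0.7253


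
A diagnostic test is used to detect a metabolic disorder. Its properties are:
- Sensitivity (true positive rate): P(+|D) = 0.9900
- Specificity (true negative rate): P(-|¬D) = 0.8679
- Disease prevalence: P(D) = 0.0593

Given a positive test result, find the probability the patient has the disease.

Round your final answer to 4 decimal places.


Let D = has disease, + = positive test

Given:
- P(D) = 0.0593 (prevalence)
- P(+|D) = 0.9900 (sensitivity)
- P(-|¬D) = 0.8679 (specificity)
- P(+|¬D) = 0.1321 (false positive rate = 1 - specificity)

Step 1: Find P(+)
P(+) = P(+|D)P(D) + P(+|¬D)P(¬D)
     = 0.9900 × 0.0593 + 0.1321 × 0.9407
     = 0.05870700 + 0.12426647
     = 0.18297347

Step 2: Apply Bayes' theorem for P(D|+)
P(D|+) = P(+|D)P(D) / P(+)
       = 0.05870700 / 0.18297347
       = 0.3208


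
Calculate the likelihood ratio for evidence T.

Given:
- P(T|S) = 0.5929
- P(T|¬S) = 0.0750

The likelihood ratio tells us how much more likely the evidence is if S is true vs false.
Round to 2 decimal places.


Likelihood Ratio (LR) = P(T|S) / P(T|¬S)

LR = 0.5929 / 0.0750
   = 7.91

The evidence is 7.91 times more likely if S is true than if S is false.
Because LR exceeds 1, T is evidence for S.


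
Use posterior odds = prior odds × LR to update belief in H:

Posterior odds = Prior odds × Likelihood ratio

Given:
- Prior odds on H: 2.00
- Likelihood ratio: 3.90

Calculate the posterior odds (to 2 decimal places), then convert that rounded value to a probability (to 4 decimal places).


Step 1: Calculate posterior odds
Posterior odds = Prior odds × LR
               = 2.00 × 3.90
               = 7.80

Step 2: Convert to probability
P(H|E) = Posterior odds / (1 + Posterior odds)
       = 7.80 / (1 + 7.80)
       = 7.80 / 8.80
       = 0.8864

The evidence increased P(H) from 0.6667 to 0.8864.


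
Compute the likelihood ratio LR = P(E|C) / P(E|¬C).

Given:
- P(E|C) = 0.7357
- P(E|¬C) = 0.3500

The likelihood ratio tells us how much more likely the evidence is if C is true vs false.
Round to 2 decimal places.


Likelihood Ratio (LR) = P(E|C) / P(E|¬C)

LR = 0.7357 / 0.3500
   = 2.10

The evidence is 2.10 times more likely if C is true than if C is false.
Since LR > 1, the evidence supports C over ¬C.


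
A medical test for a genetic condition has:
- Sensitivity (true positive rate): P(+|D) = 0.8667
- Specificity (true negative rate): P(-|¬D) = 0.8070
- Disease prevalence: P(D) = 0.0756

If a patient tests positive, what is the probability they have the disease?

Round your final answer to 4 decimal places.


Let D = has disease, + = positive test

Given:
- P(D) = 0.0756 (prevalence)
- P(+|D) = 0.8667 (sensitivity)
- P(-|¬D) = 0.8070 (specificity)
- P(+|¬D) = 0.1930 (false positive rate = 1 - specificity)

Step 1: Find P(+)
P(+) = P(+|D)P(D) + P(+|¬D)P(¬D)
     = 0.8667 × 0.0756 + 0.1930 × 0.9244
     = 0.06552252 + 0.17840920
     = 0.24393172

Step 2: Apply Bayes' theorem for P(D|+)
P(D|+) = P(+|D)P(D) / P(+)
       = 0.06552252 / 0.24393172
       = 0.2686


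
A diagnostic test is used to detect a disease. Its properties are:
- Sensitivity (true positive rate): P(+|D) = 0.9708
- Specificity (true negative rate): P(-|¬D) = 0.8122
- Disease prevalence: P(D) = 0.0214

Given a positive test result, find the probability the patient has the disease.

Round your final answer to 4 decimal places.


Let D = has disease, + = positive test

Given:
- P(D) = 0.0214 (prevalence)
- P(+|D) = 0.9708 (sensitivity)
- P(-|¬D) = 0.8122 (specificity)
- P(+|¬D) = 0.1878 (false positive rate = 1 - specificity)

Step 1: Find P(+)
P(+) = P(+|D)P(D) + P(+|¬D)P(¬D)
     = 0.9708 × 0.0214 + 0.1878 × 0.9786
     = 0.02077512 + 0.18378108
     = 0.20455620

Step 2: Apply Bayes' theorem for P(D|+)
P(D|+) = P(+|D)P(D) / P(+)
       = 0.02077512 / 0.20455620
       = 0.1016


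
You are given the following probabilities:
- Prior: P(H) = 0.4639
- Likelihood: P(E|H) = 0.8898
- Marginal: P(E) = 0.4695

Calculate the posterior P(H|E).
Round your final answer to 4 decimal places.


Using Bayes' theorem:

P(H|E) = P(E|H) × P(H) / P(E)
       = 0.8898 × 0.4639 / 0.4695
       = 0.41277822 / 0.4695
       = 0.8792

The evidence strengthens our belief in H.
Prior: 0.4639 → Posterior: 0.8792


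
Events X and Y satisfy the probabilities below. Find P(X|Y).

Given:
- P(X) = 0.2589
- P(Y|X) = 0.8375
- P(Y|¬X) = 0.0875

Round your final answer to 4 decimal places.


Bayes' theorem: P(X|Y) = P(Y|X) × P(X) / P(Y)

Step 1: Calculate P(Y) using law of total probability
P(Y) = P(Y|X)P(X) + P(Y|¬X)P(¬X)
     = 0.8375 × 0.2589 + 0.0875 × 0.7411
     = 0.21682875 + 0.06484625
     = 0.28167500

Step 2: Apply Bayes' theorem
P(X|Y) = P(Y|X) × P(X) / P(Y)
       = 0.21682875 / 0.28167500
       = 0.7698


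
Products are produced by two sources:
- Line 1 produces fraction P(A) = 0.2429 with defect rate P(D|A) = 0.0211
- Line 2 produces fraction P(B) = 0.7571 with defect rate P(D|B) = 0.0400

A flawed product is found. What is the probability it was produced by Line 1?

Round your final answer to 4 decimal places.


Let A = from Line 1, D = flawed

Given:
- P(A) = 0.2429, P(B) = 0.7571
- P(D|A) = 0.0211, P(D|B) = 0.0400

Step 1: Find P(D)
P(D) = P(D|A)P(A) + P(D|B)P(B)
     = 0.0211 × 0.2429 + 0.0400 × 0.7571
     = 0.00512519 + 0.03028400
     = 0.03540919

Step 2: Apply Bayes' theorem
P(A|D) = P(D|A)P(A) / P(D)
       = 0.00512519 / 0.03540919
       = 0.1447


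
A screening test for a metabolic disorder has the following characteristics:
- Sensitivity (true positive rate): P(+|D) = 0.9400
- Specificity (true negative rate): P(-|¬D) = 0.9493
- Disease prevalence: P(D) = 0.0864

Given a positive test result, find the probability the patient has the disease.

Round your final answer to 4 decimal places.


Let D = has disease, + = positive test

Given:
- P(D) = 0.0864 (prevalence)
- P(+|D) = 0.9400 (sensitivity)
- P(-|¬D) = 0.9493 (specificity)
- P(+|¬D) = 0.0507 (false positive rate = 1 - specificity)

Step 1: Find P(+)
P(+) = P(+|D)P(D) + P(+|¬D)P(¬D)
     = 0.9400 × 0.0864 + 0.0507 × 0.9136
     = 0.08121600 + 0.04631952
     = 0.12753552

Step 2: Apply Bayes' theorem for P(D|+)
P(D|+) = P(+|D)P(D) / P(+)
       = 0.08121600 / 0.12753552
       = 0.6368


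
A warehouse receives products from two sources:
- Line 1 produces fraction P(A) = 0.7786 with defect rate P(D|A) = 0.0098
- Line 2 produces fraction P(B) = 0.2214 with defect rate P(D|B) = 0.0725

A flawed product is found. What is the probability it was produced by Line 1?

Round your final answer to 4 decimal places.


Let A = from Line 1, D = flawed

Given:
- P(A) = 0.7786, P(B) = 0.2214
- P(D|A) = 0.0098, P(D|B) = 0.0725

Step 1: Find P(D)
P(D) = P(D|A)P(A) + P(D|B)P(B)
     = 0.0098 × 0.7786 + 0.0725 × 0.2214
     = 0.00763028 + 0.01605150
     = 0.02368178

Step 2: Apply Bayes' theorem
P(A|D) = P(D|A)P(A) / P(D)
       = 0.00763028 / 0.02368178
       = 0.3222


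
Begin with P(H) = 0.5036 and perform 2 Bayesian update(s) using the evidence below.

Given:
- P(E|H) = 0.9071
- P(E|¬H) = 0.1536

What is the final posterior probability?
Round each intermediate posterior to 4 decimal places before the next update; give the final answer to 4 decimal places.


Sequential Bayesian updating:

Initial prior: P(H) = 0.5036

Update 1:
  P(E) = 0.9071 × 0.5036 + 0.1536 × 0.4964 = 0.45681556 + 0.07624704 = 0.53306260
  P(H|E) = 0.45681556 / 0.53306260 = 0.8570

Update 2:
  P(E) = 0.9071 × 0.8570 + 0.1536 × 0.1430 = 0.77738470 + 0.02196480 = 0.79934950
  P(H|E) = 0.77738470 / 0.79934950 = 0.9725

Final posterior: 0.9725


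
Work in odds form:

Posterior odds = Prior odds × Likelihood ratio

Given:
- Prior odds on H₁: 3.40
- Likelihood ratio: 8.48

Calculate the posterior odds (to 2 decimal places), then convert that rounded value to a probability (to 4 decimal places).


Step 1: Calculate posterior odds
Posterior odds = Prior odds × LR
               = 3.40 × 8.48
               = 28.83

Step 2: Convert to probability
P(H₁|E) = Posterior odds / (1 + Posterior odds)
       = 28.83 / (1 + 28.83)
       = 28.83 / 29.83
       = 0.9665

The evidence increased P(H₁) from 0.7727 to 0.9665.


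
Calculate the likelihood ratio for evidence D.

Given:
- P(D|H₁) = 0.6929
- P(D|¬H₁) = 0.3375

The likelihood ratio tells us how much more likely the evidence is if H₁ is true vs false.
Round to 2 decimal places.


Likelihood Ratio (LR) = P(D|H₁) / P(D|¬H₁)

LR = 0.6929 / 0.3375
   = 2.05

The evidence is 2.05 times more likely if H₁ is true than if H₁ is false.
Because LR exceeds 1, D is evidence for H₁.


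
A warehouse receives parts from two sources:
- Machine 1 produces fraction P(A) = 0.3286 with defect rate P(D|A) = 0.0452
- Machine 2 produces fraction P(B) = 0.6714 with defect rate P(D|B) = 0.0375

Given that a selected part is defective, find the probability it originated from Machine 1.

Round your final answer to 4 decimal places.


Let A = from Machine 1, D = defective

Given:
- P(A) = 0.3286, P(B) = 0.6714
- P(D|A) = 0.0452, P(D|B) = 0.0375

Step 1: Find P(D)
P(D) = P(D|A)P(A) + P(D|B)P(B)
     = 0.0452 × 0.3286 + 0.0375 × 0.6714
     = 0.01485272 + 0.02517750
     = 0.04003022

Step 2: Apply Bayes' theorem
P(A|D) = P(D|A)P(A) / P(D)
       = 0.01485272 / 0.04003022
       = 0.3710


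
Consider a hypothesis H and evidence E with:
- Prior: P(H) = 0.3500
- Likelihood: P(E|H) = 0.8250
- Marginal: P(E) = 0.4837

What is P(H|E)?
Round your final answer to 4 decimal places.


Using Bayes' theorem:

P(H|E) = P(E|H) × P(H) / P(E)
       = 0.8250 × 0.3500 / 0.4837
       = 0.28875000 / 0.4837
       = 0.5970

The evidence strengthens our belief in H.
Prior: 0.3500 → Posterior: 0.5970


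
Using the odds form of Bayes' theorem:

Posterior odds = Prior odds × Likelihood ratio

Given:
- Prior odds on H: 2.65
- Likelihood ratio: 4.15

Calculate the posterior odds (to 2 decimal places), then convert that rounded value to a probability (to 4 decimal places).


Step 1: Calculate posterior odds
Posterior odds = Prior odds × LR
               = 2.65 × 4.15
               = 11.00

Step 2: Convert to probability
P(H|E) = Posterior odds / (1 + Posterior odds)
       = 11.00 / (1 + 11.00)
       = 11.00 / 12.00
       = 0.9167

The evidence increased P(H) from 0.7260 to 0.9167.


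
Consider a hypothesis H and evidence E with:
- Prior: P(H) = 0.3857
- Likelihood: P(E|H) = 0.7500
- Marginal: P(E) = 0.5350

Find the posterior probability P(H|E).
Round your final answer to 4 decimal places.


Using Bayes' theorem:

P(H|E) = P(E|H) × P(H) / P(E)
       = 0.7500 × 0.3857 / 0.5350
       = 0.28927500 / 0.5350
       = 0.5407

The evidence strengthens our belief in H.
Prior: 0.3857 → Posterior: 0.5407


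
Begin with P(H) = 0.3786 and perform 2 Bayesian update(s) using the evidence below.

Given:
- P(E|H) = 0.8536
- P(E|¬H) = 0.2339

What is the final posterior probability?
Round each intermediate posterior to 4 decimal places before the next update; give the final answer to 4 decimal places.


Sequential Bayesian updating:

Initial prior: P(H) = 0.3786

Update 1:
  P(E) = 0.8536 × 0.3786 + 0.2339 × 0.6214 = 0.32317296 + 0.14534546 = 0.46851842
  P(H|E) = 0.32317296 / 0.46851842 = 0.6898

Update 2:
  P(E) = 0.8536 × 0.6898 + 0.2339 × 0.3102 = 0.58881328 + 0.07255578 = 0.66136906
  P(H|E) = 0.58881328 / 0.66136906 = 0.8903

Final posterior: 0.8903


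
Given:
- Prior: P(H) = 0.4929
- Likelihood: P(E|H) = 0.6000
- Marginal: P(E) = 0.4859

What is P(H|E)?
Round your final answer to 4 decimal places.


Using Bayes' theorem:

P(H|E) = P(E|H) × P(H) / P(E)
       = 0.6000 × 0.4929 / 0.4859
       = 0.29574000 / 0.4859
       = 0.6086

The evidence strengthens our belief in H.
Prior: 0.4929 → Posterior: 0.6086


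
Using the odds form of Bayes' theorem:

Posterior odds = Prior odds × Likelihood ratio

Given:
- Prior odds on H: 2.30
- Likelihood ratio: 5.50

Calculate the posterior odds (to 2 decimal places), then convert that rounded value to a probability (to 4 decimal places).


Step 1: Calculate posterior odds
Posterior odds = Prior odds × LR
               = 2.30 × 5.50
               = 12.65

Step 2: Convert to probability
P(H|E) = Posterior odds / (1 + Posterior odds)
       = 12.65 / (1 + 12.65)
       = 12.65 / 13.65
       = 0.9267

The evidence increased P(H) from 0.6970 to 0.9267.


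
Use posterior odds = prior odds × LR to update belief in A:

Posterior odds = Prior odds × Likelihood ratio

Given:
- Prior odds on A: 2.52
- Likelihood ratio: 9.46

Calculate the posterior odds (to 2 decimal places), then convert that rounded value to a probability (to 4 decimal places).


Step 1: Calculate posterior odds
Posterior odds = Prior odds × LR
               = 2.52 × 9.46
               = 23.84

Step 2: Convert to probability
P(A|E) = Posterior odds / (1 + Posterior odds)
       = 23.84 / (1 + 23.84)
       = 23.84 / 24.84
       = 0.9597

The evidence increased P(A) from 0.7159 to 0.9597.
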